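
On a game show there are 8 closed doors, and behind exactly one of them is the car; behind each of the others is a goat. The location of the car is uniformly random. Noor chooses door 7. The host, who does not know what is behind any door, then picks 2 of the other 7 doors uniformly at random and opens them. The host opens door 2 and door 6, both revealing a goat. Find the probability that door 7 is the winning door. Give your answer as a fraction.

Because the host chose which doors to open without knowing where the car is, the choice is independent of the prize location. Learning that none of the 2 opened doors holds the car simply rules out those 2 locations and leaves the remaining 6 doors still equally likely by symmetry.
So P(the car behind door 7) = 1/6.

1/6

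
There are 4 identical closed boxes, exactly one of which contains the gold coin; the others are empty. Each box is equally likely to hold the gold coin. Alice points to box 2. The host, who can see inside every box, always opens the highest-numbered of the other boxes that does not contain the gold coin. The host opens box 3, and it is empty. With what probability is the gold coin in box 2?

0

Apply Bayes' rule, conditioning on where the gold coin actually is.
If it is in either of boxes 1 and 2 (prior 1/4 each): the host would have opened box 4 instead, probability 0; weight (1/4)·0 = 0 each.
If it is in box 3 (prior 1/4): the host opened box 3, so this case is ruled out; weight (1/4)·0 = 0.
If it is in box 4 (prior 1/4): box 3 is the highest-numbered option available, probability 1; weight (1/4)·1 = 1/4.
The weights sum to 1/4.
So P(the gold coin in box 2 | the host opened box 3) = 0 / (1/4) = 0.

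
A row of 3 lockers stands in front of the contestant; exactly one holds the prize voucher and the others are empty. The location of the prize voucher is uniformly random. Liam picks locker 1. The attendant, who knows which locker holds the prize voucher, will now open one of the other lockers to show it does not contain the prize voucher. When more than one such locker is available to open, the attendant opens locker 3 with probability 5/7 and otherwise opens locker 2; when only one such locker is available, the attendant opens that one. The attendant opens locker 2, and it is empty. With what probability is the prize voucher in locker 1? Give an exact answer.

Apply Bayes' rule, conditioning on where the prize voucher actually is.
If it is in locker 1 (prior 1/3): locker 3 is available but not opened, probability 2/7; weight (1/3)·(2/7) = 2/21.
If it is in locker 2 (prior 1/3): the attendant opened locker 2, so this case is ruled out; weight (1/3)·0 = 0.
If it is in locker 3 (prior 1/3): only locker 2 is available, probability 1; weight (1/3)·1 = 1/3.
The weights sum to 3/7.
So P(the prize voucher in locker 1 | the attendant opened locker 2) = (2/21) / (3/7) = 2/9.

2/9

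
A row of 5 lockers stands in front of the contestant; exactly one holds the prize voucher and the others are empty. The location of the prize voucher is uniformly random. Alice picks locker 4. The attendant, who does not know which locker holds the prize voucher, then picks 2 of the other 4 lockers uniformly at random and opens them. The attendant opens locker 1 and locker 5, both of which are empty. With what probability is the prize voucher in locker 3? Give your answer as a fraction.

Because the attendant chose which lockers to open without knowing where the prize voucher is, the choice is independent of the prize location. Learning that none of the 2 opened lockers holds the prize voucher simply rules out those 2 locations and leaves the remaining 3 lockers still equally likely by symmetry.
So P(the prize voucher in locker 3) = 1/3.

1/3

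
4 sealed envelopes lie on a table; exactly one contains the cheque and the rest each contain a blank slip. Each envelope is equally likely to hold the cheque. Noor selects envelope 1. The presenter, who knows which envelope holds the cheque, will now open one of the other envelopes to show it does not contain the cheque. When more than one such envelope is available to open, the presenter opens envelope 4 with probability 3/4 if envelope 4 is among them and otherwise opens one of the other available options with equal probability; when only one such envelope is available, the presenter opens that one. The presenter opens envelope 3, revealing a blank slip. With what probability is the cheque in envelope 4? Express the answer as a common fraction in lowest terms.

4/7

Apply Bayes' rule, conditioning on where the cheque actually is.
If it is in envelope 1 (prior 1/4): envelope 4 is available but not opened; envelope 3 gets probability (1 − 3/4)/2 = 1/8; weight (1/4)·(1/8) = 1/32.
If it is in envelope 2 (prior 1/4): envelope 4 is available but not opened, probability 1/4; weight (1/4)·(1/4) = 1/16.
If it is in envelope 3 (prior 1/4): the presenter opened envelope 3, so this case is ruled out; weight (1/4)·0 = 0.
If it is in envelope 4 (prior 1/4): envelope 4 holds the prize so is unavailable; the presenter chooses uniformly among the 2 others, probability 1/2; weight (1/4)·(1/2) = 1/8.
The weights sum to 7/32.
So P(the cheque in envelope 4 | the presenter opened envelope 3) = (1/8) / (7/32) = 4/7.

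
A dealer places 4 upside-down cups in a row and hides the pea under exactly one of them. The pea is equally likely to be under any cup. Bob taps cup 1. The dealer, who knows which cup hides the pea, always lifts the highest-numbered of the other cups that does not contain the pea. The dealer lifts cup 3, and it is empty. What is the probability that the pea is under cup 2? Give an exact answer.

Condition on the true location of the pea.
If it is under either of cups 1 and 2 (prior 1/4 each): the dealer would have opened cup 4 instead, probability 0; weight (1/4)·0 = 0 each.
If it is under cup 3 (prior 1/4): the dealer opened cup 3, so this case is ruled out; weight (1/4)·0 = 0.
If it is under cup 4 (prior 1/4): cup 3 is the highest-numbered option available, probability 1; weight (1/4)·1 = 1/4.
The weights sum to 1/4.
So P(the pea under cup 2 | the dealer opened cup 3) = 0 / (1/4) = 0.

0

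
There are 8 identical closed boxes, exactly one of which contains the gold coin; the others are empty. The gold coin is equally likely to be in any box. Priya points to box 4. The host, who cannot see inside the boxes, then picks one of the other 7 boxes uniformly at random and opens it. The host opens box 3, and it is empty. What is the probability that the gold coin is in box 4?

1/7

Condition on the true location of the gold coin.
If it is in any of boxes 1, 2, 4, 5, 6, 7, and 8 (prior 1/8 each): the host picks box 3 with probability 1/7 regardless, and it is not the prize; weight (1/8)·(1/7) = 1/56 each.
If it is in box 3 (prior 1/8): the host opened box 3, so this case is ruled out; weight (1/8)·0 = 0.
The weights sum to 1/8.
So P(the gold coin in box 4 | the host opened box 3) = (1/56) / (1/8) = 1/7.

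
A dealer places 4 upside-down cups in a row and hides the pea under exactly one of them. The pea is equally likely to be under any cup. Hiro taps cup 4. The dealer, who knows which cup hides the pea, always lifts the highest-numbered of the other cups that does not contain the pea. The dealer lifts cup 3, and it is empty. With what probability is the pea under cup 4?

Consider each possible location of the pea in turn.
If it is under any of cups 1, 2, and 4 (prior 1/4 each): cup 3 is the highest-numbered option available, probability 1; weight (1/4)·1 = 1/4 each.
If it is under cup 3 (prior 1/4): the dealer opened cup 3, so this case is ruled out; weight (1/4)·0 = 0.
The weights sum to 3/4.
So P(the pea under cup 4 | the dealer opened cup 3) = (1/4) / (3/4) = 1/3.

1/3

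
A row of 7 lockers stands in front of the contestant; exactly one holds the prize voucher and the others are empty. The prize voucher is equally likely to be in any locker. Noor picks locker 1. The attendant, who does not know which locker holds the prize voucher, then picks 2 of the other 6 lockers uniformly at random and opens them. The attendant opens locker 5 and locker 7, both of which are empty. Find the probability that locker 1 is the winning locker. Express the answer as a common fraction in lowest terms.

1/5

Because the attendant chose which lockers to open without knowing where the prize voucher is, the choice is independent of the prize location. Learning that none of the 2 opened lockers holds the prize voucher simply rules out those 2 locations and leaves the remaining 5 lockers still equally likely by symmetry.
So P(the prize voucher in locker 1) = 1/5.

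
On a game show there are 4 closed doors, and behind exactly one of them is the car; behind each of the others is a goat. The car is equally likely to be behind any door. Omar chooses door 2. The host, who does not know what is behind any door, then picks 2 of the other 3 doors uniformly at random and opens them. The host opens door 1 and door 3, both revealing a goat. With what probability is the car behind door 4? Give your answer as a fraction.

1/2

Consider each possible location of the car in turn.
If it is behind either of doors 1 and 3 (prior 1/4 each): that door was opened and seen not to hold the prize — ruled out; weight (1/4)·0 = 0 each.
If it is behind either of doors 2 and 4 (prior 1/4 each): the host picks exactly this set with probability 1/3 regardless, and none is the prize; weight (1/4)·(1/3) = 1/12 each.
The weights sum to 1/6.
So P(the car behind door 4 | the host opened door 1 and door 3) = (1/12) / (1/6) = 1/2.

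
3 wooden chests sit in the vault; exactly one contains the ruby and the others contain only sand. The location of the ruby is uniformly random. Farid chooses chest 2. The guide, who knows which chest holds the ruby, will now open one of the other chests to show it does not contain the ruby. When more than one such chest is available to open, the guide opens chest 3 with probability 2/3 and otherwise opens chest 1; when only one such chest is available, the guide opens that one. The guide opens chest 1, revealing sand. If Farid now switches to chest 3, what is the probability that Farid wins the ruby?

3/4

Apply Bayes' rule, conditioning on where the ruby actually is.
If it is in chest 1 (prior 1/3): the guide opened chest 1, so this case is ruled out; weight (1/3)·0 = 0.
If it is in chest 2 (prior 1/3): chest 3 is available but not opened, probability 1/3; weight (1/3)·(1/3) = 1/9.
If it is in chest 3 (prior 1/3): only chest 1 is available, probability 1; weight (1/3)·1 = 1/3.
The weights sum to 4/9.
So P(the ruby in chest 3 | the guide opened chest 1) = (1/3) / (4/9) = 3/4.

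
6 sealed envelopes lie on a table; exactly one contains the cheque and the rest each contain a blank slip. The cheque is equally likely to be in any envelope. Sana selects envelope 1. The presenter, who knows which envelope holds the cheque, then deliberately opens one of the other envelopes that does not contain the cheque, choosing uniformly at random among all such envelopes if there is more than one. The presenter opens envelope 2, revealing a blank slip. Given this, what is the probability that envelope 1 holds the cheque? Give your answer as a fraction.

1/6

Consider each possible location of the cheque in turn.
If it is in envelope 1 (prior 1/6): the presenter has 5 equally likely choices, so probability 1/5; weight (1/6)·(1/5) = 1/30.
If it is in envelope 2 (prior 1/6): the presenter opened envelope 2, so this case is ruled out; weight (1/6)·0 = 0.
If it is in any of envelopes 3, 4, 5, and 6 (prior 1/6 each): the presenter has 4 equally likely choices, so probability 1/4; weight (1/6)·(1/4) = 1/24 each.
The weights sum to 1/5.
So P(the cheque in envelope 1 | the presenter opened envelope 2) = (1/30) / (1/5) = 1/6.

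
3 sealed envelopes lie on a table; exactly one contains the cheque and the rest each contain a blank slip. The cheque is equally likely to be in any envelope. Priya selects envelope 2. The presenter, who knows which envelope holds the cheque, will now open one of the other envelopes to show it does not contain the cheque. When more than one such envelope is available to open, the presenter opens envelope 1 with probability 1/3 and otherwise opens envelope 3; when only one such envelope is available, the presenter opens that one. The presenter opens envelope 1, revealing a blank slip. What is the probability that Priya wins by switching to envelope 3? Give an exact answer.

3/4

Consider each possible location of the cheque in turn.
If it is in envelope 1 (prior 1/3): the presenter opened envelope 1, so this case is ruled out; weight (1/3)·0 = 0.
If it is in envelope 2 (prior 1/3): envelope 1 is available, opened with probability 1/3; weight (1/3)·(1/3) = 1/9.
If it is in envelope 3 (prior 1/3): only envelope 1 is available, probability 1; weight (1/3)·1 = 1/3.
The weights sum to 4/9.
So P(the cheque in envelope 3 | the presenter opened envelope 1) = (1/3) / (4/9) = 3/4.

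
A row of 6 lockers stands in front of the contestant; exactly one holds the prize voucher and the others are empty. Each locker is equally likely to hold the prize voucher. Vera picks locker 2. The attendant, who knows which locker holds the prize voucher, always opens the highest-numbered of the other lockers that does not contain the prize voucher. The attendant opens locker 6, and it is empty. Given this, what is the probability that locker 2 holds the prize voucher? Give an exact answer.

Consider each possible location of the prize voucher in turn.
If it is in any of lockers 1, 2, 3, 4, and 5 (prior 1/6 each): locker 6 is the highest-numbered option available, probability 1; weight (1/6)·1 = 1/6 each.
If it is in locker 6 (prior 1/6): the attendant opened locker 6, so this case is ruled out; weight (1/6)·0 = 0.
The weights sum to 5/6.
So P(the prize voucher in locker 2 | the attendant opened locker 6) = (1/6) / (5/6) = 1/5.

1/5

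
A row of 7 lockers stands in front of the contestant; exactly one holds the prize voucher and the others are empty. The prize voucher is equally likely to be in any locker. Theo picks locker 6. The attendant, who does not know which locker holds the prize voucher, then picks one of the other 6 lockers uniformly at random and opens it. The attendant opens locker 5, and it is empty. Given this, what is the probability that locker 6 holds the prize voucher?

Because the attendant chose which locker to open without knowing where the prize voucher is, the choice is independent of the prize location. Learning that locker 5 does not hold the prize voucher simply rules out that one location and leaves the remaining 6 lockers still equally likely by symmetry.
So P(the prize voucher in locker 6) = 1/6.

1/6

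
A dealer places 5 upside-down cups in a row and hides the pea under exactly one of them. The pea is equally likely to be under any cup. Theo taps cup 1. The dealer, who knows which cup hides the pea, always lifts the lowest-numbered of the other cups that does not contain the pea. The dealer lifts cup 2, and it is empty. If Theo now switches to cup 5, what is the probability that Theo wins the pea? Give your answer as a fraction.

1/4

Condition on the true location of the pea.
If it is under any of cups 1, 3, 4, and 5 (prior 1/5 each): cup 2 is the lowest-numbered option available, probability 1; weight (1/5)·1 = 1/5 each.
If it is under cup 2 (prior 1/5): the dealer opened cup 2, so this case is ruled out; weight (1/5)·0 = 0.
The weights sum to 4/5.
So P(the pea under cup 5 | the dealer opened cup 2) = (1/5) / (4/5) = 1/4.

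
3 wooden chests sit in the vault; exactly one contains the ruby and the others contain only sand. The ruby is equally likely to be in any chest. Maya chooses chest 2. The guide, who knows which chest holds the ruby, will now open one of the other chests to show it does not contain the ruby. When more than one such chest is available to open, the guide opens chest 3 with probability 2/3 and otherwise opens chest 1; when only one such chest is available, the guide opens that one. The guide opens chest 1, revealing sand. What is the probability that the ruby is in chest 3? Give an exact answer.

3/4

Consider each possible location of the ruby in turn.
If it is in chest 1 (prior 1/3): the guide opened chest 1, so this case is ruled out; weight (1/3)·0 = 0.
If it is in chest 2 (prior 1/3): chest 3 is available but not opened, probability 1/3; weight (1/3)·(1/3) = 1/9.
If it is in chest 3 (prior 1/3): only chest 1 is available, probability 1; weight (1/3)·1 = 1/3.
The weights sum to 4/9.
So P(the ruby in chest 3 | the guide opened chest 1) = (1/3) / (4/9) = 3/4.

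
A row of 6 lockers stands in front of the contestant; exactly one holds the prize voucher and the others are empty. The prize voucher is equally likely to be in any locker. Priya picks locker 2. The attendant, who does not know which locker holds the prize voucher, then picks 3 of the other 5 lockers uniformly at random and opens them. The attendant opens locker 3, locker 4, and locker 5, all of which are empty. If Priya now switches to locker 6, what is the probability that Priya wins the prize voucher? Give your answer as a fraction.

Apply Bayes' rule, conditioning on where the prize voucher actually is.
If it is in any of lockers 1, 2, and 6 (prior 1/6 each): the attendant picks exactly this set with probability 1/10 regardless, and none is the prize; weight (1/6)·(1/10) = 1/60 each.
If it is in any of lockers 3, 4, and 5 (prior 1/6 each): that locker was opened and seen not to hold the prize — ruled out; weight (1/6)·0 = 0 each.
The weights sum to 1/20.
So P(the prize voucher in locker 6 | the attendant opened locker 3, locker 4, and locker 5) = (1/60) / (1/20) = 1/3.

1/3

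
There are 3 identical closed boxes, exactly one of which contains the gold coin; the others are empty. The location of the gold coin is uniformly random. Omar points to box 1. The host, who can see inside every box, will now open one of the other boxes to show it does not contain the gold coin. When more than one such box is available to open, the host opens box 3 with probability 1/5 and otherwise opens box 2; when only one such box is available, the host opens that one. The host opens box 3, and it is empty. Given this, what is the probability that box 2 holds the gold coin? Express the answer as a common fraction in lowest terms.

5/6

Condition on the true location of the gold coin.
If it is in box 1 (prior 1/3): box 3 is available, opened with probability 1/5; weight (1/3)·(1/5) = 1/15.
If it is in box 2 (prior 1/3): only box 3 is available, probability 1; weight (1/3)·1 = 1/3.
If it is in box 3 (prior 1/3): the host opened box 3, so this case is ruled out; weight (1/3)·0 = 0.
The weights sum to 2/5.
So P(the gold coin in box 2 | the host opened box 3) = (1/3) / (2/5) = 5/6.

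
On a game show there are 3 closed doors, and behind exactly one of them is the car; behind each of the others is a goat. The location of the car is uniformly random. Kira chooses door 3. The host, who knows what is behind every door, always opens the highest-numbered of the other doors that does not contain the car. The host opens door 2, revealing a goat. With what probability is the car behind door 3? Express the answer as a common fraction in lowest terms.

1/2

Apply Bayes' rule, conditioning on where the car actually is.
If it is behind either of doors 1 and 3 (prior 1/3 each): door 2 is the highest-numbered option available, probability 1; weight (1/3)·1 = 1/3 each.
If it is behind door 2 (prior 1/3): the host opened door 2, so this case is ruled out; weight (1/3)·0 = 0.
The weights sum to 2/3.
So P(the car behind door 3 | the host opened door 2) = (1/3) / (2/3) = 1/2.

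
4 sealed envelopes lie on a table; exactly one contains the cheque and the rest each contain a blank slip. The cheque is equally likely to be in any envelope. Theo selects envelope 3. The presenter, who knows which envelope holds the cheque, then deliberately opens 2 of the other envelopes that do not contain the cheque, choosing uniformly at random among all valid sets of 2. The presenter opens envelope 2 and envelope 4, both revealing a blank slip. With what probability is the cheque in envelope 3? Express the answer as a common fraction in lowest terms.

Consider each possible location of the cheque in turn.
If it is in envelope 1 (prior 1/4): the presenter has no choice, probability 1; weight (1/4)·1 = 1/4.
If it is in either of envelopes 2 and 4 (prior 1/4 each): that envelope was opened and seen not to hold the prize — ruled out; weight (1/4)·0 = 0 each.
If it is in envelope 3 (prior 1/4): the presenter has 3 equally likely choices, so probability 1/3; weight (1/4)·(1/3) = 1/12.
The weights sum to 1/3.
So P(the cheque in envelope 3 | the presenter opened envelope 2 and envelope 4) = (1/12) / (1/3) = 1/4.

1/4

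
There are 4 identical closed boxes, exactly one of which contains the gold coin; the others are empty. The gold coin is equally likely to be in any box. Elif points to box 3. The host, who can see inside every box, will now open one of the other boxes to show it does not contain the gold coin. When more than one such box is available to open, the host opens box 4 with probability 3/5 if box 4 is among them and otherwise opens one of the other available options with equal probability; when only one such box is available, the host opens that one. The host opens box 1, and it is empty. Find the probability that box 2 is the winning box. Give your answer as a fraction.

Consider each possible location of the gold coin in turn.
If it is in box 1 (prior 1/4): the host opened box 1, so this case is ruled out; weight (1/4)·0 = 0.
If it is in box 2 (prior 1/4): box 4 is available but not opened, probability 2/5; weight (1/4)·(2/5) = 1/10.
If it is in box 3 (prior 1/4): box 4 is available but not opened; box 1 gets probability (1 − 3/5)/2 = 1/5; weight (1/4)·(1/5) = 1/20.
If it is in box 4 (prior 1/4): box 4 holds the prize so is unavailable; the host chooses uniformly among the 2 others, probability 1/2; weight (1/4)·(1/2) = 1/8.
The weights sum to 11/40.
So P(the gold coin in box 2 | the host opened box 1) = (1/10) / (11/40) = 4/11.

4/11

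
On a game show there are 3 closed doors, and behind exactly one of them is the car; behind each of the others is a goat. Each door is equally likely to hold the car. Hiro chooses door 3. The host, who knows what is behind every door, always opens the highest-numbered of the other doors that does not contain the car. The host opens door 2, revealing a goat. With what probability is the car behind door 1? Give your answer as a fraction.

Consider each possible location of the car in turn.
If it is behind either of doors 1 and 3 (prior 1/3 each): door 2 is the highest-numbered option available, probability 1; weight (1/3)·1 = 1/3 each.
If it is behind door 2 (prior 1/3): the host opened door 2, so this case is ruled out; weight (1/3)·0 = 0.
The weights sum to 2/3.
So P(the car behind door 1 | the host opened door 2) = (1/3) / (2/3) = 1/2.

1/2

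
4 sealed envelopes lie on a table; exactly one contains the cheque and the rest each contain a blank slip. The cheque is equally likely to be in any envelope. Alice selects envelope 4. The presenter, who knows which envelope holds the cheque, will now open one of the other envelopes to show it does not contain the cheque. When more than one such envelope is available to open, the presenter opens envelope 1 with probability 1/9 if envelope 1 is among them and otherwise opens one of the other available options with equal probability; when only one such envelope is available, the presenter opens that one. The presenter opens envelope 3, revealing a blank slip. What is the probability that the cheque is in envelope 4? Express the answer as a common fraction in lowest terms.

8/33

Condition on the true location of the cheque.
If it is in envelope 1 (prior 1/4): envelope 1 holds the prize so is unavailable; the presenter chooses uniformly among the 2 others, probability 1/2; weight (1/4)·(1/2) = 1/8.
If it is in envelope 2 (prior 1/4): envelope 1 is available but not opened, probability 8/9; weight (1/4)·(8/9) = 2/9.
If it is in envelope 3 (prior 1/4): the presenter opened envelope 3, so this case is ruled out; weight (1/4)·0 = 0.
If it is in envelope 4 (prior 1/4): envelope 1 is available but not opened; envelope 3 gets probability (1 − 1/9)/2 = 4/9; weight (1/4)·(4/9) = 1/9.
The weights sum to 11/24.
So P(the cheque in envelope 4 | the presenter opened envelope 3) = (1/9) / (11/24) = 8/33.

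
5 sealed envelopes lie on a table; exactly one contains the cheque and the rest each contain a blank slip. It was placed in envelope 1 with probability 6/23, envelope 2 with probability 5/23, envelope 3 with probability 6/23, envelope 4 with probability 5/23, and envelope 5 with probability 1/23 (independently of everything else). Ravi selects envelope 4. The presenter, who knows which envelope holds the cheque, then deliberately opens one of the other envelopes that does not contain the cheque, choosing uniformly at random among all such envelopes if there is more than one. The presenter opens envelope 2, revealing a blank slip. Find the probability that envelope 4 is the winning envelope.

Apply Bayes' rule, conditioning on where the cheque actually is.
If it is in either of envelopes 1 and 3 (prior 6/23 each): the presenter has 3 equally likely choices, so probability 1/3; weight (6/23)·(1/3) = 2/23 each.
If it is in envelope 2 (prior 5/23): the presenter opened envelope 2, so this case is ruled out; weight (5/23)·0 = 0.
If it is in envelope 4 (prior 5/23): the presenter has 4 equally likely choices, so probability 1/4; weight (5/23)·(1/4) = 5/92.
If it is in envelope 5 (prior 1/23): the presenter has 3 equally likely choices, so probability 1/3; weight (1/23)·(1/3) = 1/69.
The weights sum to 67/276.
So P(the cheque in envelope 4 | the presenter opened envelope 2) = (5/92) / (67/276) = 15/67.

15/67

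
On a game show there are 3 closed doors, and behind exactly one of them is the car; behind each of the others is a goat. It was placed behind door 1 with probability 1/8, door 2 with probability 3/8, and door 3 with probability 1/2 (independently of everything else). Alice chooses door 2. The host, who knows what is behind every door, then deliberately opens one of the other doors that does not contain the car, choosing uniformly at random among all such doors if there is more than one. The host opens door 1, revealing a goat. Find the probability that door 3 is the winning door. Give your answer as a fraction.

Apply Bayes' rule, conditioning on where the car actually is.
If it is behind door 1 (prior 1/8): the host opened door 1, so this case is ruled out; weight (1/8)·0 = 0.
If it is behind door 2 (prior 3/8): the host has 2 equally likely choices, so probability 1/2; weight (3/8)·(1/2) = 3/16.
If it is behind door 3 (prior 1/2): the host has no choice, probability 1; weight (1/2)·1 = 1/2.
The weights sum to 11/16.
So P(the car behind door 3 | the host opened door 1) = (1/2) / (11/16) = 8/11.

8/11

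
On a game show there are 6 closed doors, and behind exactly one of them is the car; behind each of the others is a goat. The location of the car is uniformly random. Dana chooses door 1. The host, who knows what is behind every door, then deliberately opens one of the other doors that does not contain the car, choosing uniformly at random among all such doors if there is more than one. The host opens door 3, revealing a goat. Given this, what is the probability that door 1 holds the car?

1/6

Consider each possible location of the car in turn.
If it is behind door 1 (prior 1/6): the host has 5 equally likely choices, so probability 1/5; weight (1/6)·(1/5) = 1/30.
If it is behind any of doors 2, 4, 5, and 6 (prior 1/6 each): the host has 4 equally likely choices, so probability 1/4; weight (1/6)·(1/4) = 1/24 each.
If it is behind door 3 (prior 1/6): the host opened door 3, so this case is ruled out; weight (1/6)·0 = 0.
The weights sum to 1/5.
So P(the car behind door 1 | the host opened door 3) = (1/30) / (1/5) = 1/6.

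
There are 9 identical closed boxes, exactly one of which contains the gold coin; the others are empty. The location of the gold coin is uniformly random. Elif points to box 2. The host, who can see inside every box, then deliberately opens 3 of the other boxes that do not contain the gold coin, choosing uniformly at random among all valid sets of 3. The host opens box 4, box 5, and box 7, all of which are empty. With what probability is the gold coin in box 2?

1/9

Consider each possible location of the gold coin in turn.
If it is in any of boxes 1, 3, 6, 8, and 9 (prior 1/9 each): the host has 35 equally likely choices, so probability 1/35; weight (1/9)·(1/35) = 1/315 each.
If it is in box 2 (prior 1/9): the host has 56 equally likely choices, so probability 1/56; weight (1/9)·(1/56) = 1/504.
If it is in any of boxes 4, 5, and 7 (prior 1/9 each): that box was opened and seen not to hold the prize — ruled out; weight (1/9)·0 = 0 each.
The weights sum to 1/56.
So P(the gold coin in box 2 | the host opened box 4, box 5, and box 7) = (1/504) / (1/56) = 1/9.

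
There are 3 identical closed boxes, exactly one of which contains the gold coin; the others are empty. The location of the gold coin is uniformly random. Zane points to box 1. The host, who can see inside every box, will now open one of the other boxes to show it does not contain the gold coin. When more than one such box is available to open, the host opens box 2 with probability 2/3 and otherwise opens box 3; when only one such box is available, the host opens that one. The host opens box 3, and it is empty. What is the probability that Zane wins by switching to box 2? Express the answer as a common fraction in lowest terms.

3/4

Condition on the true location of the gold coin.
If it is in box 1 (prior 1/3): box 2 is available but not opened, probability 1/3; weight (1/3)·(1/3) = 1/9.
If it is in box 2 (prior 1/3): only box 3 is available, probability 1; weight (1/3)·1 = 1/3.
If it is in box 3 (prior 1/3): the host opened box 3, so this case is ruled out; weight (1/3)·0 = 0.
The weights sum to 4/9.
So P(the gold coin in box 2 | the host opened box 3) = (1/3) / (4/9) = 3/4.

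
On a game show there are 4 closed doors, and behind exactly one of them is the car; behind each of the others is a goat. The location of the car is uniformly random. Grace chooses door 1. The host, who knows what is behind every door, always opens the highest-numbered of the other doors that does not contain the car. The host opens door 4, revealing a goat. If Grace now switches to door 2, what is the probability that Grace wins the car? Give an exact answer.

Condition on the true location of the car.
If it is behind any of doors 1, 2, and 3 (prior 1/4 each): door 4 is the highest-numbered option available, probability 1; weight (1/4)·1 = 1/4 each.
If it is behind door 4 (prior 1/4): the host opened door 4, so this case is ruled out; weight (1/4)·0 = 0.
The weights sum to 3/4.
So P(the car behind door 2 | the host opened door 4) = (1/4) / (3/4) = 1/3.

1/3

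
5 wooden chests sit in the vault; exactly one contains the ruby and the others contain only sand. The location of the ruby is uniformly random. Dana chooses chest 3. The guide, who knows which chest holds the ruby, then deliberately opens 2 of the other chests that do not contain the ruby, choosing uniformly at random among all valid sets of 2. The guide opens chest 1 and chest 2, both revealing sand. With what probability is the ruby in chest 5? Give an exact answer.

2/5

Condition on the true location of the ruby.
If it is in either of chests 1 and 2 (prior 1/5 each): that chest was opened and seen not to hold the prize — ruled out; weight (1/5)·0 = 0 each.
If it is in chest 3 (prior 1/5): the guide has 6 equally likely choices, so probability 1/6; weight (1/5)·(1/6) = 1/30.
If it is in either of chests 4 and 5 (prior 1/5 each): the guide has 3 equally likely choices, so probability 1/3; weight (1/5)·(1/3) = 1/15 each.
The weights sum to 1/6.
So P(the ruby in chest 5 | the guide opened chest 1 and chest 2) = (1/15) / (1/6) = 2/5.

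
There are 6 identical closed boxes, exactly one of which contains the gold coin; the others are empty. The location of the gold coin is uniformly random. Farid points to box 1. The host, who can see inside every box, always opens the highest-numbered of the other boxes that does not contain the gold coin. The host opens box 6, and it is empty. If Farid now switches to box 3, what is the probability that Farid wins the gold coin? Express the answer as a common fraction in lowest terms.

1/5

Condition on the true location of the gold coin.
If it is in any of boxes 1, 2, 3, 4, and 5 (prior 1/6 each): box 6 is the highest-numbered option available, probability 1; weight (1/6)·1 = 1/6 each.
If it is in box 6 (prior 1/6): the host opened box 6, so this case is ruled out; weight (1/6)·0 = 0.
The weights sum to 5/6.
So P(the gold coin in box 3 | the host opened box 6) = (1/6) / (5/6) = 1/5.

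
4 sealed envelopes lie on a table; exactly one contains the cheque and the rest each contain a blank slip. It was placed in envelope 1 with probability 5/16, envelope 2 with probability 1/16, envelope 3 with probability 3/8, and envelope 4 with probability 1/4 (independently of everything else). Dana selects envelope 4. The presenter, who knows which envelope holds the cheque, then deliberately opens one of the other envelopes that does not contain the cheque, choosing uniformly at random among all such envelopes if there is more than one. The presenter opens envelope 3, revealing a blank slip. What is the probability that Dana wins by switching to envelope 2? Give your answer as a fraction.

3/26

Condition on the true location of the cheque.
If it is in envelope 1 (prior 5/16): the presenter has 2 equally likely choices, so probability 1/2; weight (5/16)·(1/2) = 5/32.
If it is in envelope 2 (prior 1/16): the presenter has 2 equally likely choices, so probability 1/2; weight (1/16)·(1/2) = 1/32.
If it is in envelope 3 (prior 3/8): the presenter opened envelope 3, so this case is ruled out; weight (3/8)·0 = 0.
If it is in envelope 4 (prior 1/4): the presenter has 3 equally likely choices, so probability 1/3; weight (1/4)·(1/3) = 1/12.
The weights sum to 13/48.
So P(the cheque in envelope 2 | the presenter opened envelope 3) = (1/32) / (13/48) = 3/26.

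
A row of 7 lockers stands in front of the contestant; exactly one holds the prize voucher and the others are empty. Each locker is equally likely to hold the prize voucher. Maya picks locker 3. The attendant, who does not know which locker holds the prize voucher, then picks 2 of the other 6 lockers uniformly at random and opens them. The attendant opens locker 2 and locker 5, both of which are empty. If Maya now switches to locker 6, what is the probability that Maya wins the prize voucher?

1/5

Apply Bayes' rule, conditioning on where the prize voucher actually is.
If it is in any of lockers 1, 3, 4, 6, and 7 (prior 1/7 each): the attendant picks exactly this set with probability 1/15 regardless, and none is the prize; weight (1/7)·(1/15) = 1/105 each.
If it is in either of lockers 2 and 5 (prior 1/7 each): that locker was opened and seen not to hold the prize — ruled out; weight (1/7)·0 = 0 each.
The weights sum to 1/21.
So P(the prize voucher in locker 6 | the attendant opened locker 2 and locker 5) = (1/105) / (1/21) = 1/5.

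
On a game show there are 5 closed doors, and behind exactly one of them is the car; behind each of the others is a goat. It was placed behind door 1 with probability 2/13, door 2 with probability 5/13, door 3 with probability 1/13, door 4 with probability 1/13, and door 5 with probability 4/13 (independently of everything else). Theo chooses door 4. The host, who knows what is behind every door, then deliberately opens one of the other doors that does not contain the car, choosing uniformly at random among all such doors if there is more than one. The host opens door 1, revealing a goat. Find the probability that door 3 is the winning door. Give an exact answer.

4/43

Apply Bayes' rule, conditioning on where the car actually is.
If it is behind door 1 (prior 2/13): the host opened door 1, so this case is ruled out; weight (2/13)·0 = 0.
If it is behind door 2 (prior 5/13): the host has 3 equally likely choices, so probability 1/3; weight (5/13)·(1/3) = 5/39.
If it is behind door 3 (prior 1/13): the host has 3 equally likely choices, so probability 1/3; weight (1/13)·(1/3) = 1/39.
If it is behind door 4 (prior 1/13): the host has 4 equally likely choices, so probability 1/4; weight (1/13)·(1/4) = 1/52.
If it is behind door 5 (prior 4/13): the host has 3 equally likely choices, so probability 1/3; weight (4/13)·(1/3) = 4/39.
The weights sum to 43/156.
So P(the car behind door 3 | the host opened door 1) = (1/39) / (43/156) = 4/43.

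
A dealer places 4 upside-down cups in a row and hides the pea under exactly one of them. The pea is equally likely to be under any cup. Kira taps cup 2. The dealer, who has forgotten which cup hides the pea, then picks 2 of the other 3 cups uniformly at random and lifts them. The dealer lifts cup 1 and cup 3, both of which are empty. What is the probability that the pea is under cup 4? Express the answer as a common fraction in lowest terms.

Apply Bayes' rule, conditioning on where the pea actually is.
If it is under either of cups 1 and 3 (prior 1/4 each): that cup was opened and seen not to hold the prize — ruled out; weight (1/4)·0 = 0 each.
If it is under either of cups 2 and 4 (prior 1/4 each): the dealer picks exactly this set with probability 1/3 regardless, and none is the prize; weight (1/4)·(1/3) = 1/12 each.
The weights sum to 1/6.
So P(the pea under cup 4 | the dealer opened cup 1 and cup 3) = (1/12) / (1/6) = 1/2.

1/2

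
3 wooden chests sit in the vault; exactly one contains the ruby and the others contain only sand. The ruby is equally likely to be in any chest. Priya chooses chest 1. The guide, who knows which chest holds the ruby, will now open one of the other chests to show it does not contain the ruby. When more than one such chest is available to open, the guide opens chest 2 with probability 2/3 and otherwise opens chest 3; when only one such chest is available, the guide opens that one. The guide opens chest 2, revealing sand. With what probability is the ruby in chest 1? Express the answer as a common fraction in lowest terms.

Condition on the true location of the ruby.
If it is in chest 1 (prior 1/3): chest 2 is available, opened with probability 2/3; weight (1/3)·(2/3) = 2/9.
If it is in chest 2 (prior 1/3): the guide opened chest 2, so this case is ruled out; weight (1/3)·0 = 0.
If it is in chest 3 (prior 1/3): only chest 2 is available, probability 1; weight (1/3)·1 = 1/3.
The weights sum to 5/9.
So P(the ruby in chest 1 | the guide opened chest 2) = (2/9) / (5/9) = 2/5.

2/5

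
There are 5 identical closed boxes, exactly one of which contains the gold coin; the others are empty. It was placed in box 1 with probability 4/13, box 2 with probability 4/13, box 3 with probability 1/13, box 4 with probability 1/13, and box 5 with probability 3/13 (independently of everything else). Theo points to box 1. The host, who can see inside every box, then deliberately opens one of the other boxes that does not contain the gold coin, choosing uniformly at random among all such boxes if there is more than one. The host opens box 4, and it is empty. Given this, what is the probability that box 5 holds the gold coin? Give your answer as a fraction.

Consider each possible location of the gold coin in turn.
If it is in box 1 (prior 4/13): the host has 4 equally likely choices, so probability 1/4; weight (4/13)·(1/4) = 1/13.
If it is in box 2 (prior 4/13): the host has 3 equally likely choices, so probability 1/3; weight (4/13)·(1/3) = 4/39.
If it is in box 3 (prior 1/13): the host has 3 equally likely choices, so probability 1/3; weight (1/13)·(1/3) = 1/39.
If it is in box 4 (prior 1/13): the host opened box 4, so this case is ruled out; weight (1/13)·0 = 0.
If it is in box 5 (prior 3/13): the host has 3 equally likely choices, so probability 1/3; weight (3/13)·(1/3) = 1/13.
The weights sum to 11/39.
So P(the gold coin in box 5 | the host opened box 4) = (1/13) / (11/39) = 3/11.

3/11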